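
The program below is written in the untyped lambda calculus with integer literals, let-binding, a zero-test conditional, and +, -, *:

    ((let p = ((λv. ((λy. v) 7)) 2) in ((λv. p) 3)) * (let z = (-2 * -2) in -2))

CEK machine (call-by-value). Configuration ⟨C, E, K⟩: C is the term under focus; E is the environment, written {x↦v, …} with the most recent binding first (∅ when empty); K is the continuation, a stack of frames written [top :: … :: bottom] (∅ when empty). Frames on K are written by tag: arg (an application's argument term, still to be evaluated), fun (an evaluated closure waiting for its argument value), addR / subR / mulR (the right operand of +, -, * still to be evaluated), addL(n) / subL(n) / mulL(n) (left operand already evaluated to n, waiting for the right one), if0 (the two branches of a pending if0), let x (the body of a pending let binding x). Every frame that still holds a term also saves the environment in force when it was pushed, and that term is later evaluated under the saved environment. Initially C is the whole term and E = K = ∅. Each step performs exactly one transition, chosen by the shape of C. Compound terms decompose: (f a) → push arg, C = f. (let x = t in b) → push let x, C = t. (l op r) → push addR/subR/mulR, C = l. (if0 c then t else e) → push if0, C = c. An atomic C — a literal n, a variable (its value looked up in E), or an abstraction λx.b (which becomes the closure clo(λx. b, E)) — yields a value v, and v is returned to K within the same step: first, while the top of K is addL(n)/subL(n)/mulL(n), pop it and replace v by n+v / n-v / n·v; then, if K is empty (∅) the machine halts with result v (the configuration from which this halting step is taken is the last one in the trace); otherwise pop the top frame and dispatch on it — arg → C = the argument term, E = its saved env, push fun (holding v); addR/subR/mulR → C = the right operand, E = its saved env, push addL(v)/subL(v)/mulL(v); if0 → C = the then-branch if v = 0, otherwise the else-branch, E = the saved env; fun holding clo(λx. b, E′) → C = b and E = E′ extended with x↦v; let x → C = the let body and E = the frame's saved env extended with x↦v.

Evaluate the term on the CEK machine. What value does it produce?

t=0: [C=((let p = ((λv. ((λy. v) 7)) 2) in ((λv. p) 3)) * (let z = (-2 * -2) in -2)) | E=∅ | K=∅]
t=1: [C=(let p = ((λv. ((λy. v) 7)) 2) in ((λv. p) 3)) | E=∅ | K=[mulR]]
t=2: [C=((λv. ((λy. v) 7)) 2) | E=∅ | K=[let p :: mulR]]
t=3: [C=(λv. ((λy. v) 7)) | E=∅ | K=[arg :: let p :: mulR]]
t=4: [C=2 | E=∅ | K=[fun :: let p :: mulR]]
t=5: [C=((λy. v) 7) | E={v↦2} | K=[let p :: mulR]]
t=6: [C=(λy. v) | E={v↦2} | K=[arg :: let p :: mulR]]
t=7: [C=7 | E={v↦2} | K=[fun :: let p :: mulR]]
t=8: [C=v | E={y↦7, v↦2} | K=[let p :: mulR]]
t=9: [C=((λv. p) 3) | E={p↦2} | K=[mulR]]
t=10: [C=(λv. p) | E={p↦2} | K=[arg :: mulR]]
t=11: [C=3 | E={p↦2} | K=[fun :: mulR]]
t=12: [C=p | E={v↦3, p↦2} | K=[mulR]]
t=13: [C=(let z = (-2 * -2) in -2) | E=∅ | K=[mulL(2)]]
t=14: [C=(-2 * -2) | E=∅ | K=[let z :: mulL(2)]]
t=15: [C=-2 | E=∅ | K=[mulR :: let z :: mulL(2)]]
t=16: [C=-2 | E=∅ | K=[mulL(-2) :: let z :: mulL(2)]]
t=17: [C=-2 | E={z↦4} | K=[mulL(2)]]
→ final value -4

Answer: -4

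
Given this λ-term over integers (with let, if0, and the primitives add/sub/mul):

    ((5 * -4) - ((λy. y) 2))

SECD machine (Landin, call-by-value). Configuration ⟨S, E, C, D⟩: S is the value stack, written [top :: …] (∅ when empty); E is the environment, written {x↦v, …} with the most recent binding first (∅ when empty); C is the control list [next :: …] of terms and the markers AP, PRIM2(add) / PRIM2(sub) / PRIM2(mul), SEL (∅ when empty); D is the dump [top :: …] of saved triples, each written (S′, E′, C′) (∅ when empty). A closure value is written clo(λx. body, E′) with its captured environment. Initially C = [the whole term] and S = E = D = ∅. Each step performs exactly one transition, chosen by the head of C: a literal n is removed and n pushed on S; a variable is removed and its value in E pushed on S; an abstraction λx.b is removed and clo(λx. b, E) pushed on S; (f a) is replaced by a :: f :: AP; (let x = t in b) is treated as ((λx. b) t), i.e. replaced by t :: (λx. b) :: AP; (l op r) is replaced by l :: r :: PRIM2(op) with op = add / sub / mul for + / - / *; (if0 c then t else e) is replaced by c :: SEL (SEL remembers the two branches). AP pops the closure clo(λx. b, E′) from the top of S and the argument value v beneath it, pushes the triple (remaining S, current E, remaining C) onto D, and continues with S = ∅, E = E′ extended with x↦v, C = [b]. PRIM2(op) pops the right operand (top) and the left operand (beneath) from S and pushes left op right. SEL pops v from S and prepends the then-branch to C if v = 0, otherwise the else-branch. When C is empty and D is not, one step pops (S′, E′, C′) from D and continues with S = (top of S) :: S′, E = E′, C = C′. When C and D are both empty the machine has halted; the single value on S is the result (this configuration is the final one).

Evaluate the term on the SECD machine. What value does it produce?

step 0: [S=∅ | E=∅ | C=[((5 * -4) - ((λy. y) 2))] | D=∅]
step 1: [S=∅ | E=∅ | C=[(5 * -4) :: ((λy. y) 2) :: PRIM2(sub)] | D=∅]
step 2: [S=∅ | E=∅ | C=[5 :: -4 :: PRIM2(mul) :: ((λy. y) 2) :: PRIM2(sub)] | D=∅]
step 3: [S=[5] | E=∅ | C=[-4 :: PRIM2(mul) :: ((λy. y) 2) :: PRIM2(sub)] | D=∅]
step 4: [S=[-4 :: 5] | E=∅ | C=[PRIM2(mul) :: ((λy. y) 2) :: PRIM2(sub)] | D=∅]
step 5: [S=[-20] | E=∅ | C=[((λy. y) 2) :: PRIM2(sub)] | D=∅]
step 6: [S=[-20] | E=∅ | C=[2 :: (λy. y) :: AP :: PRIM2(sub)] | D=∅]
step 7: [S=[2 :: -20] | E=∅ | C=[(λy. y) :: AP :: PRIM2(sub)] | D=∅]
step 8: [S=[clo(λy. y, ∅) :: 2 :: -20] | E=∅ | C=[AP :: PRIM2(sub)] | D=∅]
step 9: [S=∅ | E={y↦2} | C=[y] | D=[([-20], ∅, [PRIM2(sub)])]]
step 10: [S=[2] | E={y↦2} | C=∅ | D=[([-20], ∅, [PRIM2(sub)])]]
step 11: [S=[2 :: -20] | E=∅ | C=[PRIM2(sub)] | D=∅]
step 12: [S=[-22] | E=∅ | C=∅ | D=∅]
→ final value -22

Answer: -22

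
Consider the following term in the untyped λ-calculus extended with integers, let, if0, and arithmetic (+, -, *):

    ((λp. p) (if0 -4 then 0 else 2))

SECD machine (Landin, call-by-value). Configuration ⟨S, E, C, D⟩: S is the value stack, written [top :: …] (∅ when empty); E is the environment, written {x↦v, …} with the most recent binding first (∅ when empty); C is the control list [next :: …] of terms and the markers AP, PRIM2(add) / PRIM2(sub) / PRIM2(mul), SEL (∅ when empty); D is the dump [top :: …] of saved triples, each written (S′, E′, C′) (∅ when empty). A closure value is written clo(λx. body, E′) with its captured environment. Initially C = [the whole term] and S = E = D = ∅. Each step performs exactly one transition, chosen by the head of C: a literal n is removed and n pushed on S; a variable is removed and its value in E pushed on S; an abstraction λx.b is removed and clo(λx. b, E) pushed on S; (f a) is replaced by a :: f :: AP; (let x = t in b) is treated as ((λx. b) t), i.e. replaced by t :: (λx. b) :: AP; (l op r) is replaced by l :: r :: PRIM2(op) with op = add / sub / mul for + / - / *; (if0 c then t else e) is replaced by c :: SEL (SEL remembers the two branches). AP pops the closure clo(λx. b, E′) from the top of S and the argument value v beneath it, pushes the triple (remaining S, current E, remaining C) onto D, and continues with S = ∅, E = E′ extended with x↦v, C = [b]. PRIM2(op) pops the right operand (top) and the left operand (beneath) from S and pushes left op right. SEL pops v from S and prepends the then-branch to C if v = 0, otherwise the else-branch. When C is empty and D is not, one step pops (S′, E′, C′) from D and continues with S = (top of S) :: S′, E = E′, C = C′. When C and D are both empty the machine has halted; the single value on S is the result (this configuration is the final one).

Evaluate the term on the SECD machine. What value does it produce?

t=0: <S=∅, E=∅, C=[((λp. p) (if0 -4 then 0 else 2))], D=∅>
t=1: <S=∅, E=∅, C=[(if0 -4 then 0 else 2) :: (λp. p) :: AP], D=∅>
t=2: <S=∅, E=∅, C=[-4 :: SEL :: (λp. p) :: AP], D=∅>
t=3: <S=[-4], E=∅, C=[SEL :: (λp. p) :: AP], D=∅>
t=4: <S=∅, E=∅, C=[2 :: (λp. p) :: AP], D=∅>
t=5: <S=[2], E=∅, C=[(λp. p) :: AP], D=∅>
t=6: <S=[clo(λp. p, ∅) :: 2], E=∅, C=[AP], D=∅>
t=7: <S=∅, E={p↦2}, C=[p], D=[(∅, ∅, ∅)]>
t=8: <S=[2], E={p↦2}, C=∅, D=[(∅, ∅, ∅)]>
t=9: <S=[2], E=∅, C=∅, D=∅>
→ final value 2

Answer: 2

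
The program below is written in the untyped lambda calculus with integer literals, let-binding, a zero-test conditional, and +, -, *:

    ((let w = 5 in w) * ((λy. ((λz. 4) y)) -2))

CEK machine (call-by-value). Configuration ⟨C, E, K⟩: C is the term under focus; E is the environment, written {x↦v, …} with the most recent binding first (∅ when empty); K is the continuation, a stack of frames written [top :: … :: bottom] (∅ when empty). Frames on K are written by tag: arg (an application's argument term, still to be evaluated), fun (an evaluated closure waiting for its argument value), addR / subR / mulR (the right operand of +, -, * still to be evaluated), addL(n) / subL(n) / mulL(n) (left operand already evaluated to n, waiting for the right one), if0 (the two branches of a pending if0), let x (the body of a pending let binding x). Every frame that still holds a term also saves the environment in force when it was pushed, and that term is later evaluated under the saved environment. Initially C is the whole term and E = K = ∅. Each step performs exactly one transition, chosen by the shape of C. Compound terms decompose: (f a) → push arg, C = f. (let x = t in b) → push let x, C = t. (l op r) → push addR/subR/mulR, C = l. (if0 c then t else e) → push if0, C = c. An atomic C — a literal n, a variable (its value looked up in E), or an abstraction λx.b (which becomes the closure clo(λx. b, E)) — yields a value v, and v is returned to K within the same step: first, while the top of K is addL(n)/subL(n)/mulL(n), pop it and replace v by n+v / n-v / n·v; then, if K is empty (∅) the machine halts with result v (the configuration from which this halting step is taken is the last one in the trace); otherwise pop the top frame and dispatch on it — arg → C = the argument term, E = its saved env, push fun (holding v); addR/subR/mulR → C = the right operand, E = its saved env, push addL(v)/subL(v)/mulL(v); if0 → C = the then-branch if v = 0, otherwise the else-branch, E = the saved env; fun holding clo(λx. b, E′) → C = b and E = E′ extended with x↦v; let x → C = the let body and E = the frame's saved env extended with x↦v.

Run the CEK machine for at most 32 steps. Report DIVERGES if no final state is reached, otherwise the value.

Answer: 20

Execution trace:
[0] [C=((let w = 5 in w) * ((λy. ((λz. 4) y)) -2)) | E=∅ | K=∅]
[1] [C=(let w = 5 in w) | E=∅ | K=[mulR]]
[2] [C=5 | E=∅ | K=[let w :: mulR]]
[3] [C=w | E={w↦5} | K=[mulR]]
[4] [C=((λy. ((λz. 4) y)) -2) | E=∅ | K=[mulL(5)]]
[5] [C=(λy. ((λz. 4) y)) | E=∅ | K=[arg :: mulL(5)]]
[6] [C=-2 | E=∅ | K=[fun :: mulL(5)]]
[7] [C=((λz. 4) y) | E={y↦-2} | K=[mulL(5)]]
[8] [C=(λz. 4) | E={y↦-2} | K=[arg :: mulL(5)]]
[9] [C=y | E={y↦-2} | K=[fun :: mulL(5)]]
[10] [C=4 | E={z↦-2, y↦-2} | K=[mulL(5)]]
→ final value 20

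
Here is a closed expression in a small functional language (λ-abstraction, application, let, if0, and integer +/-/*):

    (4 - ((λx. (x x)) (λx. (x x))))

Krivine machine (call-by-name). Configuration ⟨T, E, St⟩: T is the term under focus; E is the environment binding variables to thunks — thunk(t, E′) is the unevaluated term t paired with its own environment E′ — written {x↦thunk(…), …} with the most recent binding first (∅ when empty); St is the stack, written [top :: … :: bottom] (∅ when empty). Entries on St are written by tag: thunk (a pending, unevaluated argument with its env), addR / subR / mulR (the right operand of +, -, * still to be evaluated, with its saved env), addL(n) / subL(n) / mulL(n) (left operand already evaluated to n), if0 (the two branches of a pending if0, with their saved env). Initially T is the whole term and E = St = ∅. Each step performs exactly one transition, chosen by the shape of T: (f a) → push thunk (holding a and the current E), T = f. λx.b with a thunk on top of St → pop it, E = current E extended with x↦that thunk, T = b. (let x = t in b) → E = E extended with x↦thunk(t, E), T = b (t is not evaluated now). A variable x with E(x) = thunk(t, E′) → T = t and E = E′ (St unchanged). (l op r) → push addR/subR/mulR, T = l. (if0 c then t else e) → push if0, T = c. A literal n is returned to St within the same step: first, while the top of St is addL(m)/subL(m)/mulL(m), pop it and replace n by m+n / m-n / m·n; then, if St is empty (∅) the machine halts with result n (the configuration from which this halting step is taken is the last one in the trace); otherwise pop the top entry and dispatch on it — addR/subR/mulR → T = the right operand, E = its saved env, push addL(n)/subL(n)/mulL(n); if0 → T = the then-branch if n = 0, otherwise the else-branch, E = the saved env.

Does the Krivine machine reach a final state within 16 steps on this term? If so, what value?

Answer: DIVERGES (no final state within 16 steps)

Execution trace:
step 0: <T=(4 - ((λx. (x x)) (λx. (x x)))), E=∅, St=∅>
step 1: <T=4, E=∅, St=[subR]>
step 2: <T=((λx. (x x)) (λx. (x x))), E=∅, St=[subL(4)]>
step 3: <T=(λx. (x x)), E=∅, St=[thunk :: subL(4)]>
step 4: <T=(x x), E={x↦thunk((λx. (x x)), ∅)}, St=[subL(4)]>
step 5: <T=x, E={x↦thunk((λx. (x x)), ∅)}, St=[thunk :: subL(4)]>
step 6: <T=(λx. (x x)), E=∅, St=[thunk :: subL(4)]>
step 7: <T=(x x), E={x↦thunk(x, {x↦thunk((λx. (x x)), ∅)})}, St=[subL(4)]>
step 8: <T=x, E={x↦thunk(x, {x↦thunk((λx. (x x)), ∅)})}, St=[thunk :: subL(4)]>
step 9: <T=x, E={x↦thunk((λx. (x x)), ∅)}, St=[thunk :: subL(4)]>
step 10: <T=(λx. (x x)), E=∅, St=[thunk :: subL(4)]>
step 11: <T=(x x), E={x↦thunk(x, {x↦thunk(x, {x↦thunk((λx. (x x)), ∅)})})}, St=[subL(4)]>
step 12: <T=x, E={x↦thunk(x, {x↦thunk(x, {x↦thunk((λx. (x x)), ∅)})})}, St=[thunk :: subL(4)]>
step 13: <T=x, E={x↦thunk(x, {x↦thunk((λx. (x x)), ∅)})}, St=[thunk :: subL(4)]>
step 14: <T=x, E={x↦thunk((λx. (x x)), ∅)}, St=[thunk :: subL(4)]>
step 15: <T=(λx. (x x)), E=∅, St=[thunk :: subL(4)]>
step 16: <T=(x x), E={x↦thunk(x, {x↦thunk(x, {x↦thunk(x, {x↦thunk((λx. (x x)), ∅)})})})}, St=[subL(4)]>
→ 16 transitions taken and the configuration is still not final: no result within 16 steps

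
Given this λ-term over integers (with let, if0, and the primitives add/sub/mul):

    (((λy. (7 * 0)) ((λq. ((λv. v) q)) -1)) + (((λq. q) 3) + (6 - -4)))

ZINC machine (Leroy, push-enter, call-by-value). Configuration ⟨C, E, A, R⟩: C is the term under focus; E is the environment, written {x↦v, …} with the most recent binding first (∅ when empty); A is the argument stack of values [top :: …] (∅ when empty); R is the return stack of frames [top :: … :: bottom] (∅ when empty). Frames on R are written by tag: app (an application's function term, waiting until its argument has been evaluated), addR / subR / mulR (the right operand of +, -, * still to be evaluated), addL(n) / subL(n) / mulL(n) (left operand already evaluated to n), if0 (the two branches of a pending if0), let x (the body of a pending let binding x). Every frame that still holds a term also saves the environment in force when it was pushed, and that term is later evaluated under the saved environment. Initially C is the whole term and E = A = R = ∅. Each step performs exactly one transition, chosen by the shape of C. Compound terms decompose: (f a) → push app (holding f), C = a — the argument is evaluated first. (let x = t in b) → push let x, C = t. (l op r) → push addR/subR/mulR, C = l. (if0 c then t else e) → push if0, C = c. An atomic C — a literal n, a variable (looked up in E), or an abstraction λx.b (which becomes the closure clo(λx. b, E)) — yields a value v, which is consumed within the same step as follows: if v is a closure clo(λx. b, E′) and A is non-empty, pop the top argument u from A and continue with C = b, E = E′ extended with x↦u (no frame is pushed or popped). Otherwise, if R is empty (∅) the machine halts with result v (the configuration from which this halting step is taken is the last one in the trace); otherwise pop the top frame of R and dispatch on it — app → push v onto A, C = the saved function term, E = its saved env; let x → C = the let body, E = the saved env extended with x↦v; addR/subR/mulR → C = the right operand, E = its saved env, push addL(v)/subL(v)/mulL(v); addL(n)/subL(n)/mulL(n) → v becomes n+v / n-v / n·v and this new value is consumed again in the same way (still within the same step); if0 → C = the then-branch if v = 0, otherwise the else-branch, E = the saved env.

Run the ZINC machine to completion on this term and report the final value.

step 0: ⟨C=(((λy. (7 * 0)) ((λq. ((λv. v) q)) -1)) + (((λq. q) 3) + (6 - -4))); E=∅; A=∅; R=∅⟩
step 1: ⟨C=((λy. (7 * 0)) ((λq. ((λv. v) q)) -1)); E=∅; A=∅; R=[addR]⟩
step 2: ⟨C=((λq. ((λv. v) q)) -1); E=∅; A=∅; R=[app :: addR]⟩
step 3: ⟨C=-1; E=∅; A=∅; R=[app :: app :: addR]⟩
step 4: ⟨C=(λq. ((λv. v) q)); E=∅; A=[-1]; R=[app :: addR]⟩
step 5: ⟨C=((λv. v) q); E={q↦-1}; A=∅; R=[app :: addR]⟩
step 6: ⟨C=q; E={q↦-1}; A=∅; R=[app :: app :: addR]⟩
step 7: ⟨C=(λv. v); E={q↦-1}; A=[-1]; R=[app :: addR]⟩
step 8: ⟨C=v; E={v↦-1, q↦-1}; A=∅; R=[app :: addR]⟩
step 9: ⟨C=(λy. (7 * 0)); E=∅; A=[-1]; R=[addR]⟩
step 10: ⟨C=(7 * 0); E={y↦-1}; A=∅; R=[addR]⟩
step 11: ⟨C=7; E={y↦-1}; A=∅; R=[mulR :: addR]⟩
step 12: ⟨C=0; E={y↦-1}; A=∅; R=[mulL(7) :: addR]⟩
step 13: ⟨C=(((λq. q) 3) + (6 - -4)); E=∅; A=∅; R=[addL(0)]⟩
step 14: ⟨C=((λq. q) 3); E=∅; A=∅; R=[addR :: addL(0)]⟩
step 15: ⟨C=3; E=∅; A=∅; R=[app :: addR :: addL(0)]⟩
step 16: ⟨C=(λq. q); E=∅; A=[3]; R=[addR :: addL(0)]⟩
step 17: ⟨C=q; E={q↦3}; A=∅; R=[addR :: addL(0)]⟩
step 18: ⟨C=(6 - -4); E=∅; A=∅; R=[addL(3) :: addL(0)]⟩
step 19: ⟨C=6; E=∅; A=∅; R=[subR :: addL(3) :: addL(0)]⟩
step 20: ⟨C=-4; E=∅; A=∅; R=[subL(6) :: addL(3) :: addL(0)]⟩
→ final value 13

Answer: 13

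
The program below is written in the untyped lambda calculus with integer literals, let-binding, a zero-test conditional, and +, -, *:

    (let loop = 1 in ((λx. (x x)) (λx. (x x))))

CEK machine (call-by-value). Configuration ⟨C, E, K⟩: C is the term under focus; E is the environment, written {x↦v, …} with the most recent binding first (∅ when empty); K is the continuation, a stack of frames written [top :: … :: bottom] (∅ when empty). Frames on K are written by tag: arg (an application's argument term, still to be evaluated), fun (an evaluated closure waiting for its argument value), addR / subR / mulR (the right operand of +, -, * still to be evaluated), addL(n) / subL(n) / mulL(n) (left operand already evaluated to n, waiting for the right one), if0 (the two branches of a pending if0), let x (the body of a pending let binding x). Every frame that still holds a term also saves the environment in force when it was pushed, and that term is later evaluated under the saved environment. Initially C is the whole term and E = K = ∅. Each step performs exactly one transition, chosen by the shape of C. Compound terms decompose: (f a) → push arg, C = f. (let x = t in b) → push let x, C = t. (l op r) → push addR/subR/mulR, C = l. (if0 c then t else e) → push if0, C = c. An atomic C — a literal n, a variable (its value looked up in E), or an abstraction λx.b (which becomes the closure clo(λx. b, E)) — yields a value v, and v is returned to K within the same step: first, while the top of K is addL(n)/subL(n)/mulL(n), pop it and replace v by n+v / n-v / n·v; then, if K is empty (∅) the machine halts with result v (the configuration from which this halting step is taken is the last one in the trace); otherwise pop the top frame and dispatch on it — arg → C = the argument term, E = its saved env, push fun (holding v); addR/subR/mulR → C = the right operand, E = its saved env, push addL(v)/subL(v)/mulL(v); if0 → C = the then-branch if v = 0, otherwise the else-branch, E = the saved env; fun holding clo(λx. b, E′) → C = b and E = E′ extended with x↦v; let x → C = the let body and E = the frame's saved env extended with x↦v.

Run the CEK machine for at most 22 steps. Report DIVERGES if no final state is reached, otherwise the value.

[0] ⟨C=(let loop = 1 in ((λx. (x x)) (λx. (x x)))); E=∅; K=∅⟩
[1] ⟨C=1; E=∅; K=[let loop]⟩
[2] ⟨C=((λx. (x x)) (λx. (x x))); E={loop↦1}; K=∅⟩
[3] ⟨C=(λx. (x x)); E={loop↦1}; K=[arg]⟩
[4] ⟨C=(λx. (x x)); E={loop↦1}; K=[fun]⟩
[5] ⟨C=(x x); E={x↦clo(λx. (x x), {loop↦1}), loop↦1}; K=∅⟩
[6] ⟨C=x; E={x↦clo(λx. (x x), {loop↦1}), loop↦1}; K=[arg]⟩
[7] ⟨C=x; E={x↦clo(λx. (x x), {loop↦1}), loop↦1}; K=[fun]⟩
… configuration repeats with period 3 (steps 5–7 recur indefinitely) …

Answer: DIVERGES (no final state within 22 steps)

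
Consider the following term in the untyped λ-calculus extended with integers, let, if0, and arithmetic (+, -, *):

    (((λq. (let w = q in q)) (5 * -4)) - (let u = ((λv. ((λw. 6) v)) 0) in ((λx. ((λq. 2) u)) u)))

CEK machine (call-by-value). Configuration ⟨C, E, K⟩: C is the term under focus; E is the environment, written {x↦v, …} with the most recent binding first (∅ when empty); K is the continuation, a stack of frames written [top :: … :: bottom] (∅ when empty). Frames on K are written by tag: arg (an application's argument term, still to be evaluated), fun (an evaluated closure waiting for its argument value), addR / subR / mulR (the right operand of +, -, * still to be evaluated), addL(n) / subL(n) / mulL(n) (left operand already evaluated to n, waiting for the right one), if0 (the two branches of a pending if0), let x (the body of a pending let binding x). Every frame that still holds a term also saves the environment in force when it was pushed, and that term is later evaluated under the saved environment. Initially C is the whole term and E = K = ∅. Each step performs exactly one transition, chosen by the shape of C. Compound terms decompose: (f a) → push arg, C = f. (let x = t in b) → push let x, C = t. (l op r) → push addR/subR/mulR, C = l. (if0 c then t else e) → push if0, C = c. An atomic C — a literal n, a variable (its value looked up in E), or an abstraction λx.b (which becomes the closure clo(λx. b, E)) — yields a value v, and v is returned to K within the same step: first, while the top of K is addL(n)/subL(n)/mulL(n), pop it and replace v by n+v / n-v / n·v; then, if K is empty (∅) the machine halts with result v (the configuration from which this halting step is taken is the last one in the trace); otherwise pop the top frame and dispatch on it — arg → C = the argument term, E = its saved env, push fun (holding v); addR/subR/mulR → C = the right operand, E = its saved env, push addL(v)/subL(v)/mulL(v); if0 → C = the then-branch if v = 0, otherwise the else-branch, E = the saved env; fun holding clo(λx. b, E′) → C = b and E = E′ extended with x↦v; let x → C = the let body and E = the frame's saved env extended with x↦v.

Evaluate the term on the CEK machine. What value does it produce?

[0] ⟨C=(((λq. (let w = q in q)) (5 * -4)) - (let u = ((λv. ((λw. 6) v)) 0) in ((λx. ((λq. 2) u)) u))); E=∅; K=∅⟩
[1] ⟨C=((λq. (let w = q in q)) (5 * -4)); E=∅; K=[subR]⟩
[2] ⟨C=(λq. (let w = q in q)); E=∅; K=[arg :: subR]⟩
[3] ⟨C=(5 * -4); E=∅; K=[fun :: subR]⟩
[4] ⟨C=5; E=∅; K=[mulR :: fun :: subR]⟩
[5] ⟨C=-4; E=∅; K=[mulL(5) :: fun :: subR]⟩
[6] ⟨C=(let w = q in q); E={q↦-20}; K=[subR]⟩
[7] ⟨C=q; E={q↦-20}; K=[let w :: subR]⟩
[8] ⟨C=q; E={w↦-20, q↦-20}; K=[subR]⟩
[9] ⟨C=(let u = ((λv. ((λw. 6) v)) 0) in ((λx. ((λq. 2) u)) u)); E=∅; K=[subL(-20)]⟩
[10] ⟨C=((λv. ((λw. 6) v)) 0); E=∅; K=[let u :: subL(-20)]⟩
[11] ⟨C=(λv. ((λw. 6) v)); E=∅; K=[arg :: let u :: subL(-20)]⟩
[12] ⟨C=0; E=∅; K=[fun :: let u :: subL(-20)]⟩
[13] ⟨C=((λw. 6) v); E={v↦0}; K=[let u :: subL(-20)]⟩
[14] ⟨C=(λw. 6); E={v↦0}; K=[arg :: let u :: subL(-20)]⟩
[15] ⟨C=v; E={v↦0}; K=[fun :: let u :: subL(-20)]⟩
[16] ⟨C=6; E={w↦0, v↦0}; K=[let u :: subL(-20)]⟩
[17] ⟨C=((λx. ((λq. 2) u)) u); E={u↦6}; K=[subL(-20)]⟩
[18] ⟨C=(λx. ((λq. 2) u)); E={u↦6}; K=[arg :: subL(-20)]⟩
[19] ⟨C=u; E={u↦6}; K=[fun :: subL(-20)]⟩
[20] ⟨C=((λq. 2) u); E={x↦6, u↦6}; K=[subL(-20)]⟩
[21] ⟨C=(λq. 2); E={x↦6, u↦6}; K=[arg :: subL(-20)]⟩
[22] ⟨C=u; E={x↦6, u↦6}; K=[fun :: subL(-20)]⟩
[23] ⟨C=2; E={q↦6, x↦6, u↦6}; K=[subL(-20)]⟩
→ final value -22

Answer: -22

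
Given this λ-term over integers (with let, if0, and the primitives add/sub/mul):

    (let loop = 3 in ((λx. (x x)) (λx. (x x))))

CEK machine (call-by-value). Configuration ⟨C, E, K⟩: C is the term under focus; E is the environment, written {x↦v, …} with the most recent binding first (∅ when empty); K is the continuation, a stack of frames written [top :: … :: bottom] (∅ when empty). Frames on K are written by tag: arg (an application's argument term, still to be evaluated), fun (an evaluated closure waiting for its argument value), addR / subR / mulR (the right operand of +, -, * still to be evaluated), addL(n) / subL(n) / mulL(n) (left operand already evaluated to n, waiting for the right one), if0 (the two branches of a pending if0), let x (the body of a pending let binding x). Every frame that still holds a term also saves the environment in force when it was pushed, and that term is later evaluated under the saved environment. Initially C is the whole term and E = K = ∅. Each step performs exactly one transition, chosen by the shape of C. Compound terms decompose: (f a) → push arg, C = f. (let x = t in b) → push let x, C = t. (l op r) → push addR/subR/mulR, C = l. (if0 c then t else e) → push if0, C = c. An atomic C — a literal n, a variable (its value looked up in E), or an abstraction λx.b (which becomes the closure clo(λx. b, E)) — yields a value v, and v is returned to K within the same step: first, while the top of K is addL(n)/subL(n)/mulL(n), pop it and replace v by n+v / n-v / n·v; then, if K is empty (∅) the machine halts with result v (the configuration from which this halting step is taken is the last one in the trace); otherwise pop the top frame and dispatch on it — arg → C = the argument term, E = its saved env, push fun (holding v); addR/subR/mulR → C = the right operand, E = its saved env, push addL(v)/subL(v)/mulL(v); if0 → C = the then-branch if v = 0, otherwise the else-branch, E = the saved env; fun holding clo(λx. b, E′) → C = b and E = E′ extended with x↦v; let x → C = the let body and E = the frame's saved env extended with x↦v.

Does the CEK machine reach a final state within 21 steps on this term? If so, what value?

Answer: DIVERGES (no final state within 21 steps)

Derivation:
[0] ⟨C=(let loop = 3 in ((λx. (x x)) (λx. (x x)))); E=∅; K=∅⟩
[1] ⟨C=3; E=∅; K=[let loop]⟩
[2] ⟨C=((λx. (x x)) (λx. (x x))); E={loop↦3}; K=∅⟩
[3] ⟨C=(λx. (x x)); E={loop↦3}; K=[arg]⟩
[4] ⟨C=(λx. (x x)); E={loop↦3}; K=[fun]⟩
[5] ⟨C=(x x); E={x↦clo(λx. (x x), {loop↦3}), loop↦3}; K=∅⟩
[6] ⟨C=x; E={x↦clo(λx. (x x), {loop↦3}), loop↦3}; K=[arg]⟩
[7] ⟨C=x; E={x↦clo(λx. (x x), {loop↦3}), loop↦3}; K=[fun]⟩
… configuration repeats with period 3 (steps 5–7 recur indefinitely) …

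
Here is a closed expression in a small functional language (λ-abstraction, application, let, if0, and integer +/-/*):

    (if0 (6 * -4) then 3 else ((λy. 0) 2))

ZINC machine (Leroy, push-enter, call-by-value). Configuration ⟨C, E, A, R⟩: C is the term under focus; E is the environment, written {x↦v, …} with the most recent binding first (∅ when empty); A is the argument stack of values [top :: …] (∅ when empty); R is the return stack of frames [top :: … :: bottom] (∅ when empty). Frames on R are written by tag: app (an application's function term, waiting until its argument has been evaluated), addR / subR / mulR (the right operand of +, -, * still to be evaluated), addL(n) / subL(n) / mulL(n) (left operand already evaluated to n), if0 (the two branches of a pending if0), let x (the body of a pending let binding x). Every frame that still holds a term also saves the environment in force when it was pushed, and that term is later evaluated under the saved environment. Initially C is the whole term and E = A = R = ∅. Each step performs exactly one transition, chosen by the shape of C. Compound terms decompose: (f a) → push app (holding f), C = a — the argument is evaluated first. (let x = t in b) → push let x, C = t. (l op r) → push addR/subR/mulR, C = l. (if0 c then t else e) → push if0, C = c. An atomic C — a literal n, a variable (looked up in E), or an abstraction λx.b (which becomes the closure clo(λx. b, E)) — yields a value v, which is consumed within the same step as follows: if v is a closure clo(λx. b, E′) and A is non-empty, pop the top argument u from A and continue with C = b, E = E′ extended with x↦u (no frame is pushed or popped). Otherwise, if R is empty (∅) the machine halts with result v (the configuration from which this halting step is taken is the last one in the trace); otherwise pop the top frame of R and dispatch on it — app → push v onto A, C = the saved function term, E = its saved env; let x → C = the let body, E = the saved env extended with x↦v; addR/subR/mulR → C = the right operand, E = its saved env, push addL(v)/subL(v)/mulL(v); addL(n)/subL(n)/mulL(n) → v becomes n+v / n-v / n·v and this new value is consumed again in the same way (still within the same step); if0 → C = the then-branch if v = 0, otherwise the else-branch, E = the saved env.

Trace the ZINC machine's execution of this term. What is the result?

Answer: 0

Derivation:
0. [C=(if0 (6 * -4) then 3 else ((λy. 0) 2)) | E=∅ | A=∅ | R=∅]
1. [C=(6 * -4) | E=∅ | A=∅ | R=[if0]]
2. [C=6 | E=∅ | A=∅ | R=[mulR :: if0]]
3. [C=-4 | E=∅ | A=∅ | R=[mulL(6) :: if0]]
4. [C=((λy. 0) 2) | E=∅ | A=∅ | R=∅]
5. [C=2 | E=∅ | A=∅ | R=[app]]
6. [C=(λy. 0) | E=∅ | A=[2] | R=∅]
7. [C=0 | E={y↦2} | A=∅ | R=∅]
→ final value 0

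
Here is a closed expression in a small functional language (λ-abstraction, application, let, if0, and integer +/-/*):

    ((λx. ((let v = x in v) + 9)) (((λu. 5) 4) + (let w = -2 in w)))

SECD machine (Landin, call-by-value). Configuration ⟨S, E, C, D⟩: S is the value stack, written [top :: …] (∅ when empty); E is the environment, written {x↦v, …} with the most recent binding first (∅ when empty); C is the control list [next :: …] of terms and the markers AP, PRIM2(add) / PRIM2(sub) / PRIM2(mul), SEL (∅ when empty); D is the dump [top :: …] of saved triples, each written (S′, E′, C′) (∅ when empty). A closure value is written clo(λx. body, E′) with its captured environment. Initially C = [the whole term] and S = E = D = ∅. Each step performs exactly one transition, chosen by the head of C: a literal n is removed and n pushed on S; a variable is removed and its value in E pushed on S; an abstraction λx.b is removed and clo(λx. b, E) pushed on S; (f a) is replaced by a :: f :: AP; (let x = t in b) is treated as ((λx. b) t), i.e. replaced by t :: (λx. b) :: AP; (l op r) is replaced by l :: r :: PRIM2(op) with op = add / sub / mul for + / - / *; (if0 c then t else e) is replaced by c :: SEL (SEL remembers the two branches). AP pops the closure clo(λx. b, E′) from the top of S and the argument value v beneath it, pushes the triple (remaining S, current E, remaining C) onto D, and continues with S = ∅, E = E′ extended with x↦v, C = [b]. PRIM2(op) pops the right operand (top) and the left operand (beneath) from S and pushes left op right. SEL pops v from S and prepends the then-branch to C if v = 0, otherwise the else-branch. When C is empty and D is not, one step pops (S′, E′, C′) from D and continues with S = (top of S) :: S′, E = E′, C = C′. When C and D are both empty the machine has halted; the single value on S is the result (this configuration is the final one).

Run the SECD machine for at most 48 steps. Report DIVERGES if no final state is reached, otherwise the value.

Answer: 12

Derivation:
0. [S=∅ | E=∅ | C=[((λx. ((let v = x in v) + 9)) (((λu. 5) 4) + (let w = -2 in w)))] | D=∅]
1. [S=∅ | E=∅ | C=[(((λu. 5) 4) + (let w = -2 in w)) :: (λx. ((let v = x in v) + 9)) :: AP] | D=∅]
2. [S=∅ | E=∅ | C=[((λu. 5) 4) :: (let w = -2 in w) :: PRIM2(add) :: (λx. ((let v = x in v) + 9)) :: AP] | D=∅]
3. [S=∅ | E=∅ | C=[4 :: (λu. 5) :: AP :: (let w = -2 in w) :: PRIM2(add) :: (λx. ((let v = x in v) + 9)) :: AP] | D=∅]
4. [S=[4] | E=∅ | C=[(λu. 5) :: AP :: (let w = -2 in w) :: PRIM2(add) :: (λx. ((let v = x in v) + 9)) :: AP] | D=∅]
5. [S=[clo(λu. 5, ∅) :: 4] | E=∅ | C=[AP :: (let w = -2 in w) :: PRIM2(add) :: (λx. ((let v = x in v) + 9)) :: AP] | D=∅]
6. [S=∅ | E={u↦4} | C=[5] | D=[(∅, ∅, [(let w = -2 in w) :: PRIM2(add) :: (λx. ((let v = x in v) + 9)) :: AP])]]
7. [S=[5] | E={u↦4} | C=∅ | D=[(∅, ∅, [(let w = -2 in w) :: PRIM2(add) :: (λx. ((let v = x in v) + 9)) :: AP])]]
8. [S=[5] | E=∅ | C=[(let w = -2 in w) :: PRIM2(add) :: (λx. ((let v = x in v) + 9)) :: AP] | D=∅]
9. [S=[5] | E=∅ | C=[-2 :: (λw. w) :: AP :: PRIM2(add) :: (λx. ((let v = x in v) + 9)) :: AP] | D=∅]
10. [S=[-2 :: 5] | E=∅ | C=[(λw. w) :: AP :: PRIM2(add) :: (λx. ((let v = x in v) + 9)) :: AP] | D=∅]
11. [S=[clo(λw. w, ∅) :: -2 :: 5] | E=∅ | C=[AP :: PRIM2(add) :: (λx. ((let v = x in v) + 9)) :: AP] | D=∅]
12. [S=∅ | E={w↦-2} | C=[w] | D=[([5], ∅, [PRIM2(add) :: (λx. ((let v = x in v) + 9)) :: AP])]]
13. [S=[-2] | E={w↦-2} | C=∅ | D=[([5], ∅, [PRIM2(add) :: (λx. ((let v = x in v) + 9)) :: AP])]]
14. [S=[-2 :: 5] | E=∅ | C=[PRIM2(add) :: (λx. ((let v = x in v) + 9)) :: AP] | D=∅]
15. [S=[3] | E=∅ | C=[(λx. ((let v = x in v) + 9)) :: AP] | D=∅]
16. [S=[clo(λx. ((let v = x in v) + 9), ∅) :: 3] | E=∅ | C=[AP] | D=∅]
17. [S=∅ | E={x↦3} | C=[((let v = x in v) + 9)] | D=[(∅, ∅, ∅)]]
18. [S=∅ | E={x↦3} | C=[(let v = x in v) :: 9 :: PRIM2(add)] | D=[(∅, ∅, ∅)]]
19. [S=∅ | E={x↦3} | C=[x :: (λv. v) :: AP :: 9 :: PRIM2(add)] | D=[(∅, ∅, ∅)]]
20. [S=[3] | E={x↦3} | C=[(λv. v) :: AP :: 9 :: PRIM2(add)] | D=[(∅, ∅, ∅)]]
21. [S=[clo(λv. v, {x↦3}) :: 3] | E={x↦3} | C=[AP :: 9 :: PRIM2(add)] | D=[(∅, ∅, ∅)]]
22. [S=∅ | E={v↦3, x↦3} | C=[v] | D=[(∅, {x↦3}, [9 :: PRIM2(add)]) :: (∅, ∅, ∅)]]
23. [S=[3] | E={v↦3, x↦3} | C=∅ | D=[(∅, {x↦3}, [9 :: PRIM2(add)]) :: (∅, ∅, ∅)]]
24. [S=[3] | E={x↦3} | C=[9 :: PRIM2(add)] | D=[(∅, ∅, ∅)]]
25. [S=[9 :: 3] | E={x↦3} | C=[PRIM2(add)] | D=[(∅, ∅, ∅)]]
26. [S=[12] | E={x↦3} | C=∅ | D=[(∅, ∅, ∅)]]
27. [S=[12] | E=∅ | C=∅ | D=∅]
→ final value 12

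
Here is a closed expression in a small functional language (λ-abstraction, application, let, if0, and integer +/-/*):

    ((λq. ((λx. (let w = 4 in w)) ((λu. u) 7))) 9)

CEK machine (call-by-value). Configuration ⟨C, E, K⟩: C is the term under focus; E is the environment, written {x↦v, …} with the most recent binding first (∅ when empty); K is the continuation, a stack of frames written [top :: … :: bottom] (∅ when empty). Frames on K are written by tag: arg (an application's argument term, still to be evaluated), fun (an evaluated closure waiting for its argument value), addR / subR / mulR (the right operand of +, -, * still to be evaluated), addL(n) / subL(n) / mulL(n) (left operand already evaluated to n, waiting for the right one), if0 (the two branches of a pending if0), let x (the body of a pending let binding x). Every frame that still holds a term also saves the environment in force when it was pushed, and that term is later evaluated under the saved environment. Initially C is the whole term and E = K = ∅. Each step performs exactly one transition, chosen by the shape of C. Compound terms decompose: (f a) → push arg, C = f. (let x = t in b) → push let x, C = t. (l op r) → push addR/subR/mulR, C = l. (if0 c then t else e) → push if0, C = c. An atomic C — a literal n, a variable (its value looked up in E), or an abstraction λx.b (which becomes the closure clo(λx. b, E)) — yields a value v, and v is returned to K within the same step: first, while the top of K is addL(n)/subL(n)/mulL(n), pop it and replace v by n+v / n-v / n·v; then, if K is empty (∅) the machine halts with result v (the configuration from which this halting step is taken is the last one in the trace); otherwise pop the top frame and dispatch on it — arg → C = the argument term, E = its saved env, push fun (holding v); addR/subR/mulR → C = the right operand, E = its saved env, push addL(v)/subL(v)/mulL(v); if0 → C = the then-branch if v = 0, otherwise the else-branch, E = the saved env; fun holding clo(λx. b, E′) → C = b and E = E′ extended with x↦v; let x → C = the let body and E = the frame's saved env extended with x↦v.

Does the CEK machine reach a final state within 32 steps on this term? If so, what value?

[0] [C=((λq. ((λx. (let w = 4 in w)) ((λu. u) 7))) 9) | E=∅ | K=∅]
[1] [C=(λq. ((λx. (let w = 4 in w)) ((λu. u) 7))) | E=∅ | K=[arg]]
[2] [C=9 | E=∅ | K=[fun]]
[3] [C=((λx. (let w = 4 in w)) ((λu. u) 7)) | E={q↦9} | K=∅]
[4] [C=(λx. (let w = 4 in w)) | E={q↦9} | K=[arg]]
[5] [C=((λu. u) 7) | E={q↦9} | K=[fun]]
[6] [C=(λu. u) | E={q↦9} | K=[arg :: fun]]
[7] [C=7 | E={q↦9} | K=[fun :: fun]]
[8] [C=u | E={u↦7, q↦9} | K=[fun]]
[9] [C=(let w = 4 in w) | E={x↦7, q↦9} | K=∅]
[10] [C=4 | E={x↦7, q↦9} | K=[let w]]
[11] [C=w | E={w↦4, x↦7, q↦9} | K=∅]
→ final value 4

Answer: 4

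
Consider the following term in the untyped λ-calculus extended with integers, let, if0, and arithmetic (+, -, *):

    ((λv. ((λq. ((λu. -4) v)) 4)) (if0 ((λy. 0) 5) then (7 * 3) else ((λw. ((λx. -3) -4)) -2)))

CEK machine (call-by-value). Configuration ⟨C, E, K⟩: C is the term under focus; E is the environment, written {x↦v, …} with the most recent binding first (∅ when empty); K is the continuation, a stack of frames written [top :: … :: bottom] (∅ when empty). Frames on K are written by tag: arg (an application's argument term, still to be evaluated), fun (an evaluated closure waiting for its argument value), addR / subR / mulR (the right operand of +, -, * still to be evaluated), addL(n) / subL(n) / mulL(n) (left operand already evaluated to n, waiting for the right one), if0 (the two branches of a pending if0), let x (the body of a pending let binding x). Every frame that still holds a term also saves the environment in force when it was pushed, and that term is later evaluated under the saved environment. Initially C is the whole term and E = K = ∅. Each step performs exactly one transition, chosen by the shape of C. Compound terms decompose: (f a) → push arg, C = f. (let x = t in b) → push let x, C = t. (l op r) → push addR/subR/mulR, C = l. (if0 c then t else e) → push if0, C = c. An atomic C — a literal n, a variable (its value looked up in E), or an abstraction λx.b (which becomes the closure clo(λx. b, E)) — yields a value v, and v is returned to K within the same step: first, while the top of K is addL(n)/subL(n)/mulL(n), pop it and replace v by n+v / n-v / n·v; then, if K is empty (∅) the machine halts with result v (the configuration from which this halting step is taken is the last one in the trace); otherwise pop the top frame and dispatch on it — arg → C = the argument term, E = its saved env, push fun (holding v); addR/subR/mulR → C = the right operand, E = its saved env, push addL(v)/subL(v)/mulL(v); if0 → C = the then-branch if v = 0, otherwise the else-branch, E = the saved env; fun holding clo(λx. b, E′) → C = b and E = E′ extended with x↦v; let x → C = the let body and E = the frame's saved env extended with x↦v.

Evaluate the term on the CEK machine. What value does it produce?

Answer: -4

Machine steps:
t=0: [C=((λv. ((λq. ((λu. -4) v)) 4)) (if0 ((λy. 0) 5) then (7 * 3) else ((λw. ((λx. -3) -4)) -2))) | E=∅ | K=∅]
t=1: [C=(λv. ((λq. ((λu. -4) v)) 4)) | E=∅ | K=[arg]]
t=2: [C=(if0 ((λy. 0) 5) then (7 * 3) else ((λw. ((λx. -3) -4)) -2)) | E=∅ | K=[fun]]
t=3: [C=((λy. 0) 5) | E=∅ | K=[if0 :: fun]]
t=4: [C=(λy. 0) | E=∅ | K=[arg :: if0 :: fun]]
t=5: [C=5 | E=∅ | K=[fun :: if0 :: fun]]
t=6: [C=0 | E={y↦5} | K=[if0 :: fun]]
t=7: [C=(7 * 3) | E=∅ | K=[fun]]
t=8: [C=7 | E=∅ | K=[mulR :: fun]]
t=9: [C=3 | E=∅ | K=[mulL(7) :: fun]]
t=10: [C=((λq. ((λu. -4) v)) 4) | E={v↦21} | K=∅]
t=11: [C=(λq. ((λu. -4) v)) | E={v↦21} | K=[arg]]
t=12: [C=4 | E={v↦21} | K=[fun]]
t=13: [C=((λu. -4) v) | E={q↦4, v↦21} | K=∅]
t=14: [C=(λu. -4) | E={q↦4, v↦21} | K=[arg]]
t=15: [C=v | E={q↦4, v↦21} | K=[fun]]
t=16: [C=-4 | E={u↦21, q↦4, v↦21} | K=∅]
→ final value -4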